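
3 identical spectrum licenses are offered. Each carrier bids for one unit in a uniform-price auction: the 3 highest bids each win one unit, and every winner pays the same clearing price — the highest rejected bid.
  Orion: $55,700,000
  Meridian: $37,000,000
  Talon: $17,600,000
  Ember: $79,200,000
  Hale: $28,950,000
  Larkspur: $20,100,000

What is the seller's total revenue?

Bids ranked high→low: 79,200,000 (Ember), 55,700,000 (Orion), 37,000,000 (Meridian), 28,950,000 (Hale), 20,100,000 (Larkspur), …
The 3 highest are Ember, Orion, Meridian.
Highest unsuccessful bid: $28,950,000 → clearing price.
Total revenue = 3 × $28,950,000 = $86,850,000.

Total revenue: $86,850,000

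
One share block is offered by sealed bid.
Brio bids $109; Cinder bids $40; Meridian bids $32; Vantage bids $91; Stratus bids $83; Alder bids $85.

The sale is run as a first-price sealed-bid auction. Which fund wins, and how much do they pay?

Brio pays $109

Bids ranked: 109 (Brio) > 91 (Vantage) > 85 (Alder) > 83 (Stratus) > 40 (Cinder) > 32 (Meridian)
Brio is highest → pays own bid, $109.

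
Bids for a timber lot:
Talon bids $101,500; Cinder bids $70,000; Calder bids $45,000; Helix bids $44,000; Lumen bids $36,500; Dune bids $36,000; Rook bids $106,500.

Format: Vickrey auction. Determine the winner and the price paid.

Rook pays $101,500

Vickrey auction: the highest bidder wins and pays the second-highest bid.
Sorting bids: 106,500 (Rook) > 101,500 (Talon) > 70,000 (Cinder) > 45,000 (Calder) > 44,000 (Helix) > 36,500 (Lumen) > …
Rook wins with the highest bid; price is set by the runner-up at $101,500.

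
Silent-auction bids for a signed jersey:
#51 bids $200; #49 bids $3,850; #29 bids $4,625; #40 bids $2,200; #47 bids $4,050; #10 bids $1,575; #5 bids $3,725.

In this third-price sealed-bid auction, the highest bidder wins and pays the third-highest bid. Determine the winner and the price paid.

#29 pays $3,850

Bids ranked: 4,625 (#29) > 4,050 (#47) > 3,850 (#49) > 3,725 (#5) > 2,200 (#40) > 1,575 (#10) > …
#29 is highest; pays the third-highest bid, $3,850.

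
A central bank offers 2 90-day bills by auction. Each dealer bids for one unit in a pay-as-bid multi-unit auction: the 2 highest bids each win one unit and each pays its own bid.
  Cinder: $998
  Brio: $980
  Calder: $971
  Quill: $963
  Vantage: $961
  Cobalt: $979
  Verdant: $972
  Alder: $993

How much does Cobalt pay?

Bids ranked high→low: 998 (Cinder), 993 (Alder), 980 (Brio), 979 (Cobalt), …
Winners (2 units): Cinder, Alder.
Cobalt does not win → $0.

Cobalt pays $0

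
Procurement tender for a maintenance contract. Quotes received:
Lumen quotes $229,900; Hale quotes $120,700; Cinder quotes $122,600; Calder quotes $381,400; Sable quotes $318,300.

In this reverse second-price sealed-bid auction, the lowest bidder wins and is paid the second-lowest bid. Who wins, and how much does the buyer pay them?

Hale is paid $122,600

Rule: the lowest bidder wins and is paid the second-lowest bid.
Sorting bids: 120,700 (Hale) < 122,600 (Cinder) < 229,900 (Lumen) < 318,300 (Sable) < 381,400 (Calder)
Second-price: Hale is paid Cinder's bid of $122,600.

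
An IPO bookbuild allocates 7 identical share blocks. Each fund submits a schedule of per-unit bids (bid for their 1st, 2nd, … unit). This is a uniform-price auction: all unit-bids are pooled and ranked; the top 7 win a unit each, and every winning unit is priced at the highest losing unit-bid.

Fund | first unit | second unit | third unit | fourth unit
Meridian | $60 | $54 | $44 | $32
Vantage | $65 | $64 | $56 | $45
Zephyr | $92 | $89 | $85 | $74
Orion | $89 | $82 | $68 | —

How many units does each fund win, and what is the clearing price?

Merging the schedules and taking the best 7: 92 (Zephyr-1), 89 (Zephyr-2), 89 (Orion-1), 85 (Zephyr-3), 82 (Orion-2), 74 (Zephyr-4), 68 (Orion-3)
First bid not allocated: $65.
Allocation: Orion 3, Zephyr 4.

Orion 3, Zephyr 4; clearing price $65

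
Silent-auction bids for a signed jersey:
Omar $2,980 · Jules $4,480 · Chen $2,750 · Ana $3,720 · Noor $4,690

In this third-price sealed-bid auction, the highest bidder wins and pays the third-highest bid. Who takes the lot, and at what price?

Noor pays $3,720

Sorting bids: 4,690 (Noor) > 4,480 (Jules) > 3,720 (Ana) > 2,980 (Omar) > 2,750 (Chen)
Noor is highest; pays the third-highest bid, $3,720.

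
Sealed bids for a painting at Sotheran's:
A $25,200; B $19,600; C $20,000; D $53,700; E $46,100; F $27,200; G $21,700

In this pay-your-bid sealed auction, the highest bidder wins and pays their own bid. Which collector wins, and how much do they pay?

D pays $53,700

Sorting bids: 53,700 (D) > 46,100 (E) > 27,200 (F) > 25,200 (A) > 21,700 (G) > 20,000 (C) > …
D has the highest bid and pays exactly that: $53,700.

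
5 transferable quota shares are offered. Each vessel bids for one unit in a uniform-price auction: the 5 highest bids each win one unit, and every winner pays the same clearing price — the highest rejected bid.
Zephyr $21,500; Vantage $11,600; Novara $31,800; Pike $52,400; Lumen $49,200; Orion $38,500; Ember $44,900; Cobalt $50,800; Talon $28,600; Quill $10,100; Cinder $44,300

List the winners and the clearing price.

Ordering the bids: 52,400 (Pike), 50,800 (Cobalt), 49,200 (Lumen), 44,900 (Ember), 44,300 (Cinder), 38,500 (Orion), 31,800 (Novara), …
Top 5: Pike, Cobalt, Lumen, Ember, Cinder.
Clearing price = highest rejected bid = $38,500.

Pike, Cobalt, Lumen, Ember, Cinder; each pays $38,500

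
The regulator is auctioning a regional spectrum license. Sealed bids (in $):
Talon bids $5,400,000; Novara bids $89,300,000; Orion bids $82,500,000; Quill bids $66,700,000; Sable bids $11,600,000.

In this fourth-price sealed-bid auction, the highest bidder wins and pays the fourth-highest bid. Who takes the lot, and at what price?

Novara pays $11,600,000

Fourth-price sealed-bid auction: the highest bidder wins and pays the fourth-highest bid.
Bids ranked: 89,300,000 (Novara) > 82,500,000 (Orion) > 66,700,000 (Quill) > 11,600,000 (Sable) > 5,400,000 (Talon)
Novara wins; payment is bid #4 in the ranking = $11,600,000.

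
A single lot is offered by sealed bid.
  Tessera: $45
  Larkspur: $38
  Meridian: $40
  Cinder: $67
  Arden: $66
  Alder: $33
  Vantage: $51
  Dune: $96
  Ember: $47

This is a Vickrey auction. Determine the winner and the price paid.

Dune pays $67

Vickrey auction: the highest bidder wins and pays the second-highest bid.
Bids in order: 96 (Dune) > 67 (Cinder) > 66 (Arden) > 51 (Vantage) > 47 (Ember) > 45 (Tessera) > …
Dune wins with the highest bid; price is set by the runner-up at $67.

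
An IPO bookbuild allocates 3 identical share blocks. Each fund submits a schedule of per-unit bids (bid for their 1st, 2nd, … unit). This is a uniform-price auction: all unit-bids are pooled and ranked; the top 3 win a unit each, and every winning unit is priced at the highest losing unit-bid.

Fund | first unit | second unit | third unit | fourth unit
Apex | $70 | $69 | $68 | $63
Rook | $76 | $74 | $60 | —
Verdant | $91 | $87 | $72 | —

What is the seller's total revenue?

Pooled unit-bids ranked (top 3): 91 (Verdant-1), 87 (Verdant-2), 76 (Rook-1)
First bid not allocated: $74.
Allocation: Rook 1, Verdant 2. Every unit priced at $74.
Revenue = 3 × 74 = $222.

Total revenue: $222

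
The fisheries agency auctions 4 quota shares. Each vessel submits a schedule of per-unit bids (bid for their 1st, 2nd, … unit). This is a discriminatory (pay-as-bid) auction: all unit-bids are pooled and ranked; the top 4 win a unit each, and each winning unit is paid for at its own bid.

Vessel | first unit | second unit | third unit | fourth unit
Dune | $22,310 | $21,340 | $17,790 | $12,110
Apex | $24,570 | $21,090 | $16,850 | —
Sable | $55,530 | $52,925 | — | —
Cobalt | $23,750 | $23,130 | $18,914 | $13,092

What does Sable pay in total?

Sable pays $108,455

Merging the schedules and taking the best 4: 55,530 (Sable-1), 52,925 (Sable-2), 24,570 (Apex-1), 23,750 (Cobalt-1)
Next rejected bid: $23,130 (not a price — pay-as-bid).
Sable's winning unit-bids: 55,530 + 52,925 = $108,455.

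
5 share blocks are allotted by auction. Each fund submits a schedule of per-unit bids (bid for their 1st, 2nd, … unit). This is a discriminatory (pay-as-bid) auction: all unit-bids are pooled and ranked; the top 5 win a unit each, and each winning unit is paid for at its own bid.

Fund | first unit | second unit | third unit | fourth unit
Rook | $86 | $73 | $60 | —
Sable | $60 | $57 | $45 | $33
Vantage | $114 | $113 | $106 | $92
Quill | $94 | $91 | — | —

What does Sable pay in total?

Sable pays $0

All unit-bids, highest first — top 5: 114 (Vantage-1), 113 (Vantage-2), 106 (Vantage-3), 94 (Quill-1), 92 (Vantage-4)
Next rejected bid: $91 (not a price — pay-as-bid).
Sable wins no units.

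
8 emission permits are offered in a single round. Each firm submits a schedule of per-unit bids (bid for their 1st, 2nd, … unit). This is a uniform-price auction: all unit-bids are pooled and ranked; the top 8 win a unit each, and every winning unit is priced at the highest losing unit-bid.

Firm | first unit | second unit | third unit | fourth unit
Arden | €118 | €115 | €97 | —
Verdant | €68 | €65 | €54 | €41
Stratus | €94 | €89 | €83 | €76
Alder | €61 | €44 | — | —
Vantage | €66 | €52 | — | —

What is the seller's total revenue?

Total revenue: €528

Pooled unit-bids ranked (top 8): 118 (Arden-1), 115 (Arden-2), 97 (Arden-3), 94 (Stratus-1), 89 (Stratus-2), 83 (Stratus-3), 76 (Stratus-4), 68 (Verdant-1)
First bid not allocated: €66.
Allocation: Arden 3, Stratus 4, Verdant 1. Every unit priced at €66.
Revenue = 8 × 66 = €528.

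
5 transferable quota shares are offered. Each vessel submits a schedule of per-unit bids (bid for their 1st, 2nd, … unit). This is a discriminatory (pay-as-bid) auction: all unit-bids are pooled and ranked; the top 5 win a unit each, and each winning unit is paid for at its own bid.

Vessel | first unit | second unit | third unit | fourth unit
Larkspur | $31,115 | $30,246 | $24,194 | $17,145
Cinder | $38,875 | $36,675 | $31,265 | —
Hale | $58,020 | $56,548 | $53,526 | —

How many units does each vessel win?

Merging the schedules and taking the best 5: 58,020 (Hale-1), 56,548 (Hale-2), 53,526 (Hale-3), 38,875 (Cinder-1), 36,675 (Cinder-2)
Next rejected bid: $31,265 (not a price — pay-as-bid).
Allocation: Cinder 2, Hale 3.

Cinder 2, Hale 3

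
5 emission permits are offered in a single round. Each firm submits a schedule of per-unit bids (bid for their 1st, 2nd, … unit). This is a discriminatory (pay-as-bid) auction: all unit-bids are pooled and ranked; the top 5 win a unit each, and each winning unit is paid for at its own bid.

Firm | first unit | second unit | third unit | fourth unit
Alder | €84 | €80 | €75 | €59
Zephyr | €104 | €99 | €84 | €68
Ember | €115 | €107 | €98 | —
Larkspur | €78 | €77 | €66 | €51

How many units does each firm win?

Ember 3, Zephyr 2

Pooled unit-bids ranked (top 5): 115 (Ember-1), 107 (Ember-2), 104 (Zephyr-1), 99 (Zephyr-2), 98 (Ember-3)
Next rejected bid: €84 (not a price — pay-as-bid).
Allocation: Ember 3, Zephyr 2.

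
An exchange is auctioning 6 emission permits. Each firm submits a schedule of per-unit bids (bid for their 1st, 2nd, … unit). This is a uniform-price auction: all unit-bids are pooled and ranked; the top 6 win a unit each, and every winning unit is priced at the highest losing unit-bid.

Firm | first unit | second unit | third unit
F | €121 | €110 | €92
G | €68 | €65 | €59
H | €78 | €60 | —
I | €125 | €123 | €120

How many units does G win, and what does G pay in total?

Merging the schedules and taking the best 6: 125 (I-1), 123 (I-2), 121 (F-1), 120 (I-3), 110 (F-2), 92 (F-3)
First bid not allocated: €78.
G wins 0 unit(s) at €78 each.

G: 0 units, pays €0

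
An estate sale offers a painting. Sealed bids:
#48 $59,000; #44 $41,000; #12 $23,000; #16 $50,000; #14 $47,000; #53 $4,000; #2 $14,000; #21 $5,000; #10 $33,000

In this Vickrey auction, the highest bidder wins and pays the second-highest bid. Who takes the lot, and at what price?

Sorting bids: 59,000 (#48) > 50,000 (#16) > 47,000 (#14) > 41,000 (#44) > 33,000 (#10) > 23,000 (#12) > …
#48 wins with the highest bid; price is set by the runner-up at $50,000.

#48 pays $50,000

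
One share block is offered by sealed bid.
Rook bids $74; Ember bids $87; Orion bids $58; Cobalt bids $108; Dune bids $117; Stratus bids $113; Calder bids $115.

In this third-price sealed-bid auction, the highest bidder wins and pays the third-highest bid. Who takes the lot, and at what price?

Dune pays $113

Third-price sealed-bid auction: the highest bidder wins and pays the third-highest bid.
Sorting bids: 117 (Dune) > 115 (Calder) > 113 (Stratus) > 108 (Cobalt) > 87 (Ember) > 74 (Rook) > …
Dune wins; payment is bid #3 in the ranking = $113.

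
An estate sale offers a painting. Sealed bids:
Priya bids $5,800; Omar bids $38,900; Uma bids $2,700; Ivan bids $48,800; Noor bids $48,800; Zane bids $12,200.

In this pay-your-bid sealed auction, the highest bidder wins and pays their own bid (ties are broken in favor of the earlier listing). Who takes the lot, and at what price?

Ivan pays $48,800

Pay-your-bid sealed auction: the highest bidder wins and pays their own bid.
Bids in order: 48,800 (Ivan) > 48,800 (Noor) > 38,900 (Omar) > 12,200 (Zane) > 5,800 (Priya) > 2,700 (Uma)
Ivan and Noor tie at $48,800; tie-break gives it to Ivan.
Ivan has the highest bid and pays exactly that: $48,800.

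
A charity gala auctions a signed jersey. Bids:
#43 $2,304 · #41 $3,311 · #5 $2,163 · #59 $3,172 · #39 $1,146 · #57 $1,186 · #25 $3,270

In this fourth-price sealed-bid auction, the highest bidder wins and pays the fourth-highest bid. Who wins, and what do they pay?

Fourth-price sealed-bid auction: the highest bidder wins and pays the fourth-highest bid.
Bids in order: 3,311 (#41) > 3,270 (#25) > 3,172 (#59) > 2,304 (#43) > 2,163 (#5) > 1,186 (#57) > …
#41 is highest; pays the fourth-highest bid, $2,304.

#41 pays $2,304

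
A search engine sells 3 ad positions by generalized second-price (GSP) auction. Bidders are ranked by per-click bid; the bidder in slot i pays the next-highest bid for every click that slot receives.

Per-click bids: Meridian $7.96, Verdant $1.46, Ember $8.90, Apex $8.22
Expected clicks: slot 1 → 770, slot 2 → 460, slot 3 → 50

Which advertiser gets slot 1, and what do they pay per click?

Ranked by bid: $8.90 (Ember) > $8.22 (Apex) > $7.96 (Meridian) > $1.46 (Verdant)
Slot 1 goes to the first-ranked bidder, Ember, who pays the next bid down: $8.22/click.

Ember; $8.22 per click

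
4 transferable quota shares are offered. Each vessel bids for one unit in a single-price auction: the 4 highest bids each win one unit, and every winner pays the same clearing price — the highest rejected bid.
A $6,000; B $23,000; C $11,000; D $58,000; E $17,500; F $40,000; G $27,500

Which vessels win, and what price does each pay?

Bids ranked high→low: 58,000 (D), 40,000 (F), 27,500 (G), 23,000 (B), 17,500 (E), 11,000 (C), …
Top 4: D, F, G, B.
First losing bid is E's $17,500, which sets the uniform price.

D, F, G, B; each pays $17,500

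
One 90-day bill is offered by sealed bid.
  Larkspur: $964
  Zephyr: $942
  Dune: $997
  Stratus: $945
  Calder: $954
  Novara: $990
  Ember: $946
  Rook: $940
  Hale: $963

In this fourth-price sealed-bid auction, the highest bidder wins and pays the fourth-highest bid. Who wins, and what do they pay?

Dune pays $963

Sorting bids: 997 (Dune) > 990 (Novara) > 964 (Larkspur) > 963 (Hale) > 954 (Calder) > 946 (Ember) > …
Dune is highest; pays the fourth-highest bid, $963.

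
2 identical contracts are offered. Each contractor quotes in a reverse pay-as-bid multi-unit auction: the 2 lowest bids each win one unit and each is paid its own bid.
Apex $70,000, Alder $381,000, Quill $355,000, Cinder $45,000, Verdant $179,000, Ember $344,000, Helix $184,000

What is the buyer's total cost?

Bids ranked low→high: 45,000 (Cinder), 70,000 (Apex), 179,000 (Verdant), 184,000 (Helix), …
Winners (2 units): Cinder, Apex.
Total cost = 45,000 + 70,000 = $115,000.

Total cost: $115,000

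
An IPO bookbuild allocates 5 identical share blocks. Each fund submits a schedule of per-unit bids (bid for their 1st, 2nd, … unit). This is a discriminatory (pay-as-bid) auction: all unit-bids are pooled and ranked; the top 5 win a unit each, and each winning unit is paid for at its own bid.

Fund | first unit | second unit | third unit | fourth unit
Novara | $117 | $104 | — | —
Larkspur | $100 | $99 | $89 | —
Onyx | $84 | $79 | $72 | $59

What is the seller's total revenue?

Total revenue: $509

Merging the schedules and taking the best 5: 117 (Novara-1), 104 (Novara-2), 100 (Larkspur-1), 99 (Larkspur-2), 89 (Larkspur-3)
Next rejected bid: $84 (not a price — pay-as-bid).
Each winning unit pays its own bid.
Revenue = 117 + 104 + 100 + 99 + 89 = $509.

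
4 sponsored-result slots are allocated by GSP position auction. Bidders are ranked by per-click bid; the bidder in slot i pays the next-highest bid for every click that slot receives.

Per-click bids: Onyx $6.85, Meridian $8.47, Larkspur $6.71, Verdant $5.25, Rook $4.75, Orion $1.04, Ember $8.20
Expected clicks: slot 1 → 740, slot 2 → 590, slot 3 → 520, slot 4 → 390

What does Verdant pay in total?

Verdant pays $0.00

Ranked by bid: $8.47 (Meridian) > $8.20 (Ember) > $6.85 (Onyx) > $6.71 (Larkspur) > $5.25 (Verdant) > …
Verdant ranks below slot 4 → no slot, pays nothing.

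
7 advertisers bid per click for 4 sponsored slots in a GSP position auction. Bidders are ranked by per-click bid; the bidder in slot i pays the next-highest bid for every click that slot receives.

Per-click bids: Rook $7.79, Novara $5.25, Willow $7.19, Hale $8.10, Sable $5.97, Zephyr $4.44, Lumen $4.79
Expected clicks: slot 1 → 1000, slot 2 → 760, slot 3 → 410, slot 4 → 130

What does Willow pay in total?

Willow pays $2447.70

Per-click bids in order: $8.10 (Hale) > $7.79 (Rook) > $7.19 (Willow) > $5.97 (Sable) > $5.25 (Novara) > …
Willow holds slot 3 → pays next bid $5.97 × 410 clicks = $2447.70.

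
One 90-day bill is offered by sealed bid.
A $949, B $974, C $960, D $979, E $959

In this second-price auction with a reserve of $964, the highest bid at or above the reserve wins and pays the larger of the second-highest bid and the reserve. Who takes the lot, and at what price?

Second-price auction with a reserve of $964: the highest bid at or above the reserve wins and pays the larger of the second-highest bid and the reserve.
Bids in order: 979 (D) > 974 (B) > 960 (C) > 959 (E) > 949 (A)
Highest eligible bid: D at $979.
max(second-highest $974, reserve $964) = $974; the reserve does not bind.

D pays $974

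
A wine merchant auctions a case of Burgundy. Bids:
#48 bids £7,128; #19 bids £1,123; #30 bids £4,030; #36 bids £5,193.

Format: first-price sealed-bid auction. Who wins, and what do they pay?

#48 pays £7,128

Bids in order: 7,128 (#48) > 5,193 (#36) > 4,030 (#30) > 1,123 (#19)
First-price: #48 pays what they bid, £7,128.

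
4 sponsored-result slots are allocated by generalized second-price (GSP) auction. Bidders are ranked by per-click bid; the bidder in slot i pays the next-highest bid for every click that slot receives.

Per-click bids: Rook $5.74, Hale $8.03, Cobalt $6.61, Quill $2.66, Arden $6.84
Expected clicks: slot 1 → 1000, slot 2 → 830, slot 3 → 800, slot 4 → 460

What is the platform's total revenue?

Total revenue: $18141.90

Sorting advertisers: $8.03 (Hale) > $6.84 (Arden) > $6.61 (Cobalt) > $5.74 (Rook) > $2.66 (Quill)
Slot 1: Hale pays $6.84 × 1000 = $6840.00
Slot 2: Arden pays $6.61 × 830 = $5486.30
Slot 3: Cobalt pays $5.74 × 800 = $4592.00
Slot 4: Rook pays $2.66 × 460 = $1223.60
Total = $18141.90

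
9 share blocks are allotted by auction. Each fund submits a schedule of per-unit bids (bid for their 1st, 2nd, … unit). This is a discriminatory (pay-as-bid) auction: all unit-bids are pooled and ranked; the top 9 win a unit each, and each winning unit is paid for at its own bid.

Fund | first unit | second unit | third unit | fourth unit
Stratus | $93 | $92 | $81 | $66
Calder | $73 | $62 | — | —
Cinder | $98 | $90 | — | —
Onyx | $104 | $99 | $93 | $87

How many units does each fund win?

All unit-bids, highest first — top 9: 104 (Onyx-1), 99 (Onyx-2), 98 (Cinder-1), 93 (Stratus-1), 93 (Onyx-3), 92 (Stratus-2), 90 (Cinder-2), 87 (Onyx-4), 81 (Stratus-3)
Next rejected bid: $73 (not a price — pay-as-bid).
Allocation: Cinder 2, Onyx 4, Stratus 3.

Cinder 2, Onyx 4, Stratus 3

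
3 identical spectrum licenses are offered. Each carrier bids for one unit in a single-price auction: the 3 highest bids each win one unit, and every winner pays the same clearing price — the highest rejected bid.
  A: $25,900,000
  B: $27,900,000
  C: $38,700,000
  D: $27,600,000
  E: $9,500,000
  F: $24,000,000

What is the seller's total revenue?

Total revenue: $77,700,000

Ordering the bids: 38,700,000 (C), 27,900,000 (B), 27,600,000 (D), 25,900,000 (A), 24,000,000 (F), …
Winners (3 units): C, B, D.
Clearing price = highest rejected bid = $25,900,000.
Total revenue = 3 × $25,900,000 = $77,700,000.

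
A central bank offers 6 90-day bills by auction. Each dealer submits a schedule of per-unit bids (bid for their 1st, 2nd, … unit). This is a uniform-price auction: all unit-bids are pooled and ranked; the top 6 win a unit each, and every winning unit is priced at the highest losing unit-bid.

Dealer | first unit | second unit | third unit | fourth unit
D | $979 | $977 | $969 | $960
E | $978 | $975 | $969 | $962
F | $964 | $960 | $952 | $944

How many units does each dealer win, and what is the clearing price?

Merging the schedules and taking the best 6: 979 (D-1), 978 (E-1), 977 (D-2), 975 (E-2), 969 (D-3), 969 (E-3)
Highest rejected unit-bid = $964.
Allocation: D 3, E 3.

D 3, E 3; clearing price $964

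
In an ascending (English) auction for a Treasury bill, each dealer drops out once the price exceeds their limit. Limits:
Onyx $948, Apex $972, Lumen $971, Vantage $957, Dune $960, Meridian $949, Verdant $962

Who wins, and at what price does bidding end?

Rule: the price rises until one bidder remains; the winner pays the price at which the last rival dropped out.
Limits ranked: 972 (Apex) > 971 (Lumen) > 962 (Verdant) > 960 (Dune) > 957 (Vantage) > 949 (Meridian) > …
Bidding ends when Lumen exits at $971; Apex takes it.

Apex wins at $971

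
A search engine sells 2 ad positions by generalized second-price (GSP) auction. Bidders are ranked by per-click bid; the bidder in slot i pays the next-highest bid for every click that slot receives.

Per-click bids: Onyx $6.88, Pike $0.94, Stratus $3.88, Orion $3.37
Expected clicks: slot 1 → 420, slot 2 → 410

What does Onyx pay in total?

Ranked by bid: $6.88 (Onyx) > $3.88 (Stratus) > $3.37 (Orion) > …
Onyx holds slot 1 → pays next bid $3.88 × 420 clicks = $1629.60.

Onyx pays $1629.60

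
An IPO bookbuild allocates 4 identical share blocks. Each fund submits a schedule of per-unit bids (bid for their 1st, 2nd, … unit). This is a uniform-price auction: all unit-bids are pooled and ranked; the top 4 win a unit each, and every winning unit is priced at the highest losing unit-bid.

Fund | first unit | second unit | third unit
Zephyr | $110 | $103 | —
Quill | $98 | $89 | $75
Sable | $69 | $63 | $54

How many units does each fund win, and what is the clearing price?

Quill 2, Zephyr 2; clearing price $75

All unit-bids, highest first — top 4: 110 (Zephyr-1), 103 (Zephyr-2), 98 (Quill-1), 89 (Quill-2)
The (k+1)-th unit-bid is $75.
Allocation: Quill 2, Zephyr 2.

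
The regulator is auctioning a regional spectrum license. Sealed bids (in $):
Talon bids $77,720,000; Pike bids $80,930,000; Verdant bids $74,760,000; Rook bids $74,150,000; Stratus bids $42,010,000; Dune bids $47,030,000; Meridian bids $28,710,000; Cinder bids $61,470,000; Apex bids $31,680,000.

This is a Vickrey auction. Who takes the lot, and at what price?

Bids ranked: 80,930,000 (Pike) > 77,720,000 (Talon) > 74,760,000 (Verdant) > 74,150,000 (Rook) > 61,470,000 (Cinder) > 47,030,000 (Dune) > …
Pike is highest; pays the second-highest bid, $77,720,000.

Pike pays $77,720,000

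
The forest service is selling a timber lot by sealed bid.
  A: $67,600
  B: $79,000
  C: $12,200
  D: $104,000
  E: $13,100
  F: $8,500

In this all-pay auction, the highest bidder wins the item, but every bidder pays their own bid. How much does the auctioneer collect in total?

Total revenue: $284,400

Sorting bids: 104,000 (D) > 79,000 (B) > 67,600 (A) > 13,100 (E) > 12,200 (C) > 8,500 (F)
Every bidder forfeits their bid regardless of winning.
Revenue = 67,600 + 79,000 + 12,200 + 104,000 + 13,100 + 8,500 = $284,400.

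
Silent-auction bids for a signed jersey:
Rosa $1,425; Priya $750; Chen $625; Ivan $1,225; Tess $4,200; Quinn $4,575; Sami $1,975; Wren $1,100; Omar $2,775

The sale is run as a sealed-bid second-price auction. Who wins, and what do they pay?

Sorting bids: 4,575 (Quinn) > 4,200 (Tess) > 2,775 (Omar) > 1,975 (Sami) > 1,425 (Rosa) > 1,225 (Ivan) > …
Quinn wins with the highest bid; price is set by the runner-up at $4,200.

Quinn pays $4,200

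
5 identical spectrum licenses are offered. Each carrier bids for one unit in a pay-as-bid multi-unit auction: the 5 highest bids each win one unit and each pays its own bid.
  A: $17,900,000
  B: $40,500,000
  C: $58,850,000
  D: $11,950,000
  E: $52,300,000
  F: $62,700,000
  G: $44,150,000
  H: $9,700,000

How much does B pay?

B pays $40,500,000

Ordering the bids: 62,700,000 (F), 58,850,000 (C), 52,300,000 (E), 44,150,000 (G), 40,500,000 (B), 17,900,000 (A), 11,950,000 (D), …
Top 5: F, C, E, G, B.
B wins → own bid $40,500,000.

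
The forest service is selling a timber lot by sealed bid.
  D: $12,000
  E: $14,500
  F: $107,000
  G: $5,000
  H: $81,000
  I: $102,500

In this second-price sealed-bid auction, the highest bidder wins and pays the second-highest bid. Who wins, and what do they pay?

F pays $102,500

Bids ranked: 107,000 (F) > 102,500 (I) > 81,000 (H) > 14,500 (E) > 12,000 (D) > 5,000 (G)
F is highest; pays the second-highest bid, $102,500.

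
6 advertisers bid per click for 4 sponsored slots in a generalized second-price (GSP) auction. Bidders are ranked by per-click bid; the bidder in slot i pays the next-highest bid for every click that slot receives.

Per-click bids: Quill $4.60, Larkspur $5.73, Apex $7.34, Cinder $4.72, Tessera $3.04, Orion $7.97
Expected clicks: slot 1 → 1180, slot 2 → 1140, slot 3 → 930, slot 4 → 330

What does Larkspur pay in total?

Sorting advertisers: $7.97 (Orion) > $7.34 (Apex) > $5.73 (Larkspur) > $4.72 (Cinder) > $4.60 (Quill) > …
Larkspur holds slot 3 → pays next bid $4.72 × 930 clicks = $4389.60.

Larkspur pays $4389.60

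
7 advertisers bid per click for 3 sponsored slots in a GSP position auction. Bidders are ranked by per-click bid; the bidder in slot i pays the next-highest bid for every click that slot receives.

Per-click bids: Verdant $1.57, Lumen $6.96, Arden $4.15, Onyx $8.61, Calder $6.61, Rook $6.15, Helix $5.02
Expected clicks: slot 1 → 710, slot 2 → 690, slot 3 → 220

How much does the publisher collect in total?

Per-click bids in order: $8.61 (Onyx) > $6.96 (Lumen) > $6.61 (Calder) > $6.15 (Rook) > …
Slot 1: Onyx pays $6.96 × 710 = $4941.60
Slot 2: Lumen pays $6.61 × 690 = $4560.90
Slot 3: Calder pays $6.15 × 220 = $1353.00
Total = $10855.50

Total revenue: $10855.50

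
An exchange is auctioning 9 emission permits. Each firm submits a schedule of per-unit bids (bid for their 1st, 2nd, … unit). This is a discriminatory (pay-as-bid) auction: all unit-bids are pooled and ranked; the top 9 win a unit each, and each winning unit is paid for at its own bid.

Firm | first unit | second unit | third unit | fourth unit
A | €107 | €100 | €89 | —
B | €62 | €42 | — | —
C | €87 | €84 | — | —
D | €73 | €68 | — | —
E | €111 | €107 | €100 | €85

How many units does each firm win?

A 3, C 2, E 4

All unit-bids, highest first — top 9: 111 (E-1), 107 (A-1), 107 (E-2), 100 (A-2), 100 (E-3), 89 (A-3), 87 (C-1), 85 (E-4), 84 (C-2)
Next rejected bid: €73 (not a price — pay-as-bid).
Allocation: A 3, C 2, E 4.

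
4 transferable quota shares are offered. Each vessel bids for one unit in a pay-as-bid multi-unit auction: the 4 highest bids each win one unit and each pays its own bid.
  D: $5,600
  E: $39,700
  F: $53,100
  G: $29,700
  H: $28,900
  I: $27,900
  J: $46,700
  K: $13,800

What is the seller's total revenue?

Ordering the bids: 53,100 (F), 46,700 (J), 39,700 (E), 29,700 (G), 28,900 (H), 27,900 (I), …
Top 4: F, J, E, G.
Total revenue = 53,100 + 46,700 + 39,700 + 29,700 = $169,200.

Total revenue: $169,200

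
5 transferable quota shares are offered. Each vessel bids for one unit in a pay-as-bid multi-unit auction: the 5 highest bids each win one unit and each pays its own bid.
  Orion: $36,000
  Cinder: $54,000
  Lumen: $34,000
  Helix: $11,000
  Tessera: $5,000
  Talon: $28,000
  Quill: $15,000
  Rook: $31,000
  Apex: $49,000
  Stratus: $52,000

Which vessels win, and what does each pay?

Sorting: 54,000 (Cinder), 52,000 (Stratus), 49,000 (Apex), 36,000 (Orion), 34,000 (Lumen), 31,000 (Rook), 28,000 (Talon), …
The 5 highest are Cinder, Stratus, Apex, Orion, Lumen.
Each winner pays its own bid: Cinder $54,000, Stratus $52,000, Apex $49,000, Orion $36,000, Lumen $34,000.

Cinder $54,000, Stratus $52,000, Apex $49,000, Orion $36,000, Lumen $34,000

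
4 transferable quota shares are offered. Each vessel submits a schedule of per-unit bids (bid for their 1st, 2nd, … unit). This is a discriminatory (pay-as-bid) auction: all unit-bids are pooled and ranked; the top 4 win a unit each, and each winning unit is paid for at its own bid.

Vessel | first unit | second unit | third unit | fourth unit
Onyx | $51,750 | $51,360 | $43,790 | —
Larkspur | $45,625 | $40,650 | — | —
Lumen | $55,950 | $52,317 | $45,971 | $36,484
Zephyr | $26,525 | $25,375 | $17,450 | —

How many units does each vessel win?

Lumen 2, Onyx 2

Pooled unit-bids ranked (top 4): 55,950 (Lumen-1), 52,317 (Lumen-2), 51,750 (Onyx-1), 51,360 (Onyx-2)
Next rejected bid: $45,971 (not a price — pay-as-bid).
Allocation: Lumen 2, Onyx 2.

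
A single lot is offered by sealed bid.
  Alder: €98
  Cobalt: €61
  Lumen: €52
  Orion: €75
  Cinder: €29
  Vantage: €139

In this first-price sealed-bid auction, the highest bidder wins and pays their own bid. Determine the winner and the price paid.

First-price sealed-bid auction: the highest bidder wins and pays their own bid.
Bids in order: 139 (Vantage) > 98 (Alder) > 75 (Orion) > 61 (Cobalt) > 52 (Lumen) > 29 (Cinder)
Vantage has the highest bid and pays exactly that: €139.

Vantage pays €139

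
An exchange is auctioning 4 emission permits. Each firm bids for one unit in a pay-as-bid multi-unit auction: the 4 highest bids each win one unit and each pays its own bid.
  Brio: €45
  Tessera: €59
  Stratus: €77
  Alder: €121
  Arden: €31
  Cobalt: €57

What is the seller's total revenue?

Total revenue: €314

Ordering the bids: 121 (Alder), 77 (Stratus), 59 (Tessera), 57 (Cobalt), 45 (Brio), 31 (Arden)
Top 4: Alder, Stratus, Tessera, Cobalt.
Total revenue = 121 + 77 + 59 + 57 = €314.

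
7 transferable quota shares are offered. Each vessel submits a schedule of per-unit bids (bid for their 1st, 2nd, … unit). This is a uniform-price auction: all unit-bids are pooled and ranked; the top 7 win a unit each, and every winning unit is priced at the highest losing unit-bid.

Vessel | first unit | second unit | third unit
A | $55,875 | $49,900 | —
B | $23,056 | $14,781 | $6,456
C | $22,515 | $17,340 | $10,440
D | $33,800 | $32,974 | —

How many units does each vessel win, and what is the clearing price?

A 2, B 1, C 2, D 2; clearing price $14,781

Pooled unit-bids ranked (top 7): 55,875 (A-1), 49,900 (A-2), 33,800 (D-1), 32,974 (D-2), 23,056 (B-1), 22,515 (C-1), 17,340 (C-2)
Highest rejected unit-bid = $14,781.
Allocation: A 2, B 1, C 2, D 2.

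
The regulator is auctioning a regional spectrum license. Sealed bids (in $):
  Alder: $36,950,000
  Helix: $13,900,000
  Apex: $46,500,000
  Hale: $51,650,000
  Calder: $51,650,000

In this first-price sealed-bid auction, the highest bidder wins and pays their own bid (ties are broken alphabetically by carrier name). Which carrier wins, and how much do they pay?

Calder pays $51,650,000

Rule: the highest bidder wins and pays their own bid.
Bids in order: 51,650,000 (Calder) > 51,650,000 (Hale) > 46,500,000 (Apex) > 36,950,000 (Alder) > 13,900,000 (Helix)
Calder and Hale tie at $51,650,000; tie-break gives it to Calder.
First-price: Calder pays what they bid, $51,650,000.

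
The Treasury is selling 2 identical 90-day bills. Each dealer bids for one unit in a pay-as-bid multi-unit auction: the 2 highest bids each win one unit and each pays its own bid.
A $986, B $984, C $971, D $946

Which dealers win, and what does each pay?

Sorting: 986 (A), 984 (B), 971 (C), 946 (D)
The 2 highest are A, B.
Each winner pays its own bid: A $986, B $984.

A $986, B $984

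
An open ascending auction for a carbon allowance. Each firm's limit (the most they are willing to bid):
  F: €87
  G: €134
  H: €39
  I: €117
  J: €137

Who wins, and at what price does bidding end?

J wins at €134

Limits in order: 137 (J) > 134 (G) > 117 (I) > 87 (F) > 39 (H)
Once the price passes €134, only J is left; the hammer falls at G's limit of €134.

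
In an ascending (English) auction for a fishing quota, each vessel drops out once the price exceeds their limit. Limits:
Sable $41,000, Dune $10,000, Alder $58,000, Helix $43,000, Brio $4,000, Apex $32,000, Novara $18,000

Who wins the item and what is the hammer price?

Sorting limits: 58,000 (Alder) > 43,000 (Helix) > 41,000 (Sable) > 32,000 (Apex) > 18,000 (Novara) > 10,000 (Dune) > …
Once the price passes $43,000, only Alder is left; the hammer falls at Helix's limit of $43,000.

Alder wins at $43,000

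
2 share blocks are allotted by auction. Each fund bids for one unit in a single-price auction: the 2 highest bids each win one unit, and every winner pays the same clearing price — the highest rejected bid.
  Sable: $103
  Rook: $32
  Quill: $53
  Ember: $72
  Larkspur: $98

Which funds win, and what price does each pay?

Ordering the bids: 103 (Sable), 98 (Larkspur), 72 (Ember), 53 (Quill), …
The 2 highest are Sable, Larkspur.
First losing bid is Ember's $72, which sets the uniform price.

Sable, Larkspur; each pays $72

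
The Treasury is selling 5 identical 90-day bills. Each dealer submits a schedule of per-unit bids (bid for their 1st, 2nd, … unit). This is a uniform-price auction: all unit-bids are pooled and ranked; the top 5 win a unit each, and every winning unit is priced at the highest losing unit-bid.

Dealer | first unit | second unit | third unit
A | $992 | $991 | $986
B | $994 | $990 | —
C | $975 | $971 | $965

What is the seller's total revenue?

Total revenue: $4,875

Pooled unit-bids ranked (top 5): 994 (B-1), 992 (A-1), 991 (A-2), 990 (B-2), 986 (A-3)
First bid not allocated: $975.
Allocation: A 3, B 2. Every unit priced at $975.
Revenue = 5 × 975 = $4,875.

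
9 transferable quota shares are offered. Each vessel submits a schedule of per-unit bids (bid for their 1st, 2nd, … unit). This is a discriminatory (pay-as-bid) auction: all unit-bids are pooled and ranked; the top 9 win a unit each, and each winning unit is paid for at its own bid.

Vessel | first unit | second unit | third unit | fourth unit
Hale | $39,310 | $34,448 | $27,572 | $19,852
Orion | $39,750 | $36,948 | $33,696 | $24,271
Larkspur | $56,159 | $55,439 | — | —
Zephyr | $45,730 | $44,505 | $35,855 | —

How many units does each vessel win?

All unit-bids, highest first — top 9: 56,159 (Larkspur-1), 55,439 (Larkspur-2), 45,730 (Zephyr-1), 44,505 (Zephyr-2), 39,750 (Orion-1), 39,310 (Hale-1), 36,948 (Orion-2), 35,855 (Zephyr-3), 34,448 (Hale-2)
Next rejected bid: $33,696 (not a price — pay-as-bid).
Allocation: Hale 2, Larkspur 2, Orion 2, Zephyr 3.

Hale 2, Larkspur 2, Orion 2, Zephyr 3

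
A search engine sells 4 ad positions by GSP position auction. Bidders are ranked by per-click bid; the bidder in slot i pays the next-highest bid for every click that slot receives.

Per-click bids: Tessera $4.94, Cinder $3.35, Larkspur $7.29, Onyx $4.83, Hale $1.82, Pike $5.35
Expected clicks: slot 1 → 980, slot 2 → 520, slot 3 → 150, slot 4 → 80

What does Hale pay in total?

Hale pays $0.00

Per-click bids in order: $7.29 (Larkspur) > $5.35 (Pike) > $4.94 (Tessera) > $4.83 (Onyx) > $3.35 (Cinder) > …
Hale ranks below slot 4 → no slot, pays nothing.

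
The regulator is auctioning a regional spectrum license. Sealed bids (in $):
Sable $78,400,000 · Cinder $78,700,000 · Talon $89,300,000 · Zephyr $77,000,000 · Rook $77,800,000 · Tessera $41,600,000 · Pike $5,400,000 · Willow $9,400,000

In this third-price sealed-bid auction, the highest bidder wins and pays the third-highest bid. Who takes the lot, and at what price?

Bids ranked: 89,300,000 (Talon) > 78,700,000 (Cinder) > 78,400,000 (Sable) > 77,800,000 (Rook) > 77,000,000 (Zephyr) > 41,600,000 (Tessera) > …
Talon is highest; pays the third-highest bid, $78,400,000.

Talon pays $78,400,000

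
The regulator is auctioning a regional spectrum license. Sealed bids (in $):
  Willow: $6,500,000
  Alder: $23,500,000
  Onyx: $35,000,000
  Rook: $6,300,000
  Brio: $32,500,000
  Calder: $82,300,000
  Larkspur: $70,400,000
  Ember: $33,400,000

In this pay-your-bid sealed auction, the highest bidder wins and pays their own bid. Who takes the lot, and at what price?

Calder pays $82,300,000

Bids in order: 82,300,000 (Calder) > 70,400,000 (Larkspur) > 35,000,000 (Onyx) > 33,400,000 (Ember) > 32,500,000 (Brio) > 23,500,000 (Alder) > …
First-price: Calder pays what they bid, $82,300,000.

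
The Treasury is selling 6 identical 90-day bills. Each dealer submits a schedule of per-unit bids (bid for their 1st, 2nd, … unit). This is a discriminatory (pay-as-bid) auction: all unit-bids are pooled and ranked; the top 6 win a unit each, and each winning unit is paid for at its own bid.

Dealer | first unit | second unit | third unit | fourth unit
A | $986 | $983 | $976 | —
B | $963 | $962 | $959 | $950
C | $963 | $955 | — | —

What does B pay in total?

B pays $1,925

Merging the schedules and taking the best 6: 986 (A-1), 983 (A-2), 976 (A-3), 963 (B-1), 963 (C-1), 962 (B-2)
Next rejected bid: $959 (not a price — pay-as-bid).
B's winning unit-bids: 963 + 962 = $1,925.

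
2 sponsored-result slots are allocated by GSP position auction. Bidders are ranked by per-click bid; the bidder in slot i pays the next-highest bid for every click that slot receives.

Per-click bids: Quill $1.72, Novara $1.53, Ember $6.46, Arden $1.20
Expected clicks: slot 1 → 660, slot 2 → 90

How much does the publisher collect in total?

Total revenue: $1272.90

Ranked by bid: $6.46 (Ember) > $1.72 (Quill) > $1.53 (Novara) > …
Slot 1: Ember pays $1.72 × 660 = $1135.20
Slot 2: Quill pays $1.53 × 90 = $137.70
Total = $1272.90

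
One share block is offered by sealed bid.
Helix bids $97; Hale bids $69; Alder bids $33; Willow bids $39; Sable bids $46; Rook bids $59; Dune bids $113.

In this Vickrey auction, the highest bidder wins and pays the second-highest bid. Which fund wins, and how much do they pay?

Dune pays $97

Vickrey auction: the highest bidder wins and pays the second-highest bid.
Bids ranked: 113 (Dune) > 97 (Helix) > 69 (Hale) > 59 (Rook) > 46 (Sable) > 39 (Willow) > …
Dune wins with the highest bid; price is set by the runner-up at $97.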